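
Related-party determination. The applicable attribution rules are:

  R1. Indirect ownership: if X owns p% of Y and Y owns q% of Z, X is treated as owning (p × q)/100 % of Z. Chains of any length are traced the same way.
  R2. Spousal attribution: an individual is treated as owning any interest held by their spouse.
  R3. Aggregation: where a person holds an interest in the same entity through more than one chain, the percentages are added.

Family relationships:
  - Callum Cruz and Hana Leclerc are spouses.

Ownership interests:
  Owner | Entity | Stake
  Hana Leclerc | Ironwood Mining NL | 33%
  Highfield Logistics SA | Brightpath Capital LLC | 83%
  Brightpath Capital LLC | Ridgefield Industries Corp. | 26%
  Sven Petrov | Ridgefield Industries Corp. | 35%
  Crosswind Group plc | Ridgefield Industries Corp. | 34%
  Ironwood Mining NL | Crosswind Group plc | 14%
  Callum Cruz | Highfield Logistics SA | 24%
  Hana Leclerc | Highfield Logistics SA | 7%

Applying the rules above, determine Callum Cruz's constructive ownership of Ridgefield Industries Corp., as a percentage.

By spousal attribution (R2), Callum Cruz is treated as also owning Hana Leclerc's interest in Highfield Logistics SA, giving 24% + 7% = 31%.
By spousal attribution (R2), Callum Cruz is treated as owning Hana Leclerc's 33% interest in Ironwood Mining NL.
Chain via Highfield Logistics SA → Brightpath Capital LLC (R1): 31% × 83% × 26% = 6.6898% of Ridgefield Industries Corp.
Chain via Ironwood Mining NL → Crosswind Group plc (R1): 33% × 14% × 34% = 1.5708% of Ridgefield Industries Corp.
Aggregating (R3): 6.6898% + 1.5708% = 8.2606%.

8.2606%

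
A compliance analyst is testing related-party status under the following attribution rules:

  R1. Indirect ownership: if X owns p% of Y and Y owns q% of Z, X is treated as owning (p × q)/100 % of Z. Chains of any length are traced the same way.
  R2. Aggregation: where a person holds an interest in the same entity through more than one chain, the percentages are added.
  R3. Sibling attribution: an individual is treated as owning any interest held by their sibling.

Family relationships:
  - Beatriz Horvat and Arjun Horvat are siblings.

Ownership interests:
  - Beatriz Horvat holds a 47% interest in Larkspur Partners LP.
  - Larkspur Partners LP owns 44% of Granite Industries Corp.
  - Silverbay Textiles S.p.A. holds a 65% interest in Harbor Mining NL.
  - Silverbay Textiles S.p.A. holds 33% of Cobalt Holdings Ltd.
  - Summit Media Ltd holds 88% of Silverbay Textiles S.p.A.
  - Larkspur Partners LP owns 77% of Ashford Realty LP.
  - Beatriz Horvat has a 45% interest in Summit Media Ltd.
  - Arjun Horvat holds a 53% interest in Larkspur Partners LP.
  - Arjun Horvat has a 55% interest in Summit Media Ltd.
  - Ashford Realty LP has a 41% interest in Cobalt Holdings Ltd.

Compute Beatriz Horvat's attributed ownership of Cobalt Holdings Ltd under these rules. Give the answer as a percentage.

By sibling attribution (R3), Beatriz Horvat is treated as also owning Arjun Horvat's interest in Larkspur Partners LP, giving 47% + 53% = 100%.
By sibling attribution (R3), Beatriz Horvat is treated as also owning Arjun Horvat's interest in Summit Media Ltd, giving 45% + 55% = 100%.
Chain via Larkspur Partners LP → Ashford Realty LP (R1): 100% × 77% × 41% = 31.57% of Cobalt Holdings Ltd.
Chain via Summit Media Ltd → Silverbay Textiles S.p.A. (R1): 100% × 88% × 33% = 29.04% of Cobalt Holdings Ltd.
Aggregating (R2): 31.57% + 29.04% = 60.61%.

60.61%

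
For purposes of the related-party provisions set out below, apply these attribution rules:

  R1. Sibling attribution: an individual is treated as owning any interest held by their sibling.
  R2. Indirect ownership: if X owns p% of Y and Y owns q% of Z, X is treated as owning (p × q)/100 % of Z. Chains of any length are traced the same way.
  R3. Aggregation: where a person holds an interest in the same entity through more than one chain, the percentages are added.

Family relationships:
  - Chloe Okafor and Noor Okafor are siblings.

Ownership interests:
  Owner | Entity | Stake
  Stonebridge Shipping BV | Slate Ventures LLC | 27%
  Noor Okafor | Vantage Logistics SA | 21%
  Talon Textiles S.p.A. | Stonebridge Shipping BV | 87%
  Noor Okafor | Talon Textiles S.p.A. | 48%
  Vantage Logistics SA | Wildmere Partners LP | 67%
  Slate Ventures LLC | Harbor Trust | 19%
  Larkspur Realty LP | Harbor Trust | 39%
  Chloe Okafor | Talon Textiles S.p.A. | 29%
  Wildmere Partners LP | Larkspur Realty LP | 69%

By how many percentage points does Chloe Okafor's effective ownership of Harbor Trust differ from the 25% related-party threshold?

17.777176

By sibling attribution (R1), Chloe Okafor is treated as also owning Noor Okafor's interest in Talon Textiles S.p.A, giving 29% + 48% = 77%.
By sibling attribution (R1), Chloe Okafor is treated as owning Noor Okafor's 21% interest in Vantage Logistics SA.
Chain via Talon Textiles S.p.A. → Stonebridge Shipping BV → Slate Ventures LLC (R2): 77% × 87% × 27% × 19% = 3.436587% of Harbor Trust.
Chain via Vantage Logistics SA → Wildmere Partners LP → Larkspur Realty LP (R2): 21% × 67% × 69% × 39% = 3.786237% of Harbor Trust.
Aggregating (R3): 3.436587% + 3.786237% = 7.222824%.
7.222824% falls short of the 25% threshold by 17.777176 percentage points.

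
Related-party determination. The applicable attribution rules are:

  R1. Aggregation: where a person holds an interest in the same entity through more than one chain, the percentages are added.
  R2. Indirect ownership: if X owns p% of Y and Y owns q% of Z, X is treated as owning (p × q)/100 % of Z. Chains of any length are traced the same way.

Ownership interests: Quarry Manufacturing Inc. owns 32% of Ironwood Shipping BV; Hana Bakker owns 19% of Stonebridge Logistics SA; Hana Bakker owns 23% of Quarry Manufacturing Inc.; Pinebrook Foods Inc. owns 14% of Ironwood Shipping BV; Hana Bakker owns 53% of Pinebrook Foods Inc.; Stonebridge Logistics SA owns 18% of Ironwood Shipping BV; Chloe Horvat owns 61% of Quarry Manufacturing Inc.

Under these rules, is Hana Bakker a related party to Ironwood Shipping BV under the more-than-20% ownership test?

No

Chain via Pinebrook Foods Inc. (R2): 53% × 14% = 7.42% of Ironwood Shipping BV.
Chain via Stonebridge Logistics SA (R2): 19% × 18% = 3.42% of Ironwood Shipping BV.
Chain via Quarry Manufacturing Inc. (R2): 23% × 32% = 7.36% of Ironwood Shipping BV.
Aggregating (R1): 7.42% + 3.42% + 7.36% = 18.2%.
18.2% does not exceed the 20% threshold, so Hana is not a related party to Ironwood Shipping BV.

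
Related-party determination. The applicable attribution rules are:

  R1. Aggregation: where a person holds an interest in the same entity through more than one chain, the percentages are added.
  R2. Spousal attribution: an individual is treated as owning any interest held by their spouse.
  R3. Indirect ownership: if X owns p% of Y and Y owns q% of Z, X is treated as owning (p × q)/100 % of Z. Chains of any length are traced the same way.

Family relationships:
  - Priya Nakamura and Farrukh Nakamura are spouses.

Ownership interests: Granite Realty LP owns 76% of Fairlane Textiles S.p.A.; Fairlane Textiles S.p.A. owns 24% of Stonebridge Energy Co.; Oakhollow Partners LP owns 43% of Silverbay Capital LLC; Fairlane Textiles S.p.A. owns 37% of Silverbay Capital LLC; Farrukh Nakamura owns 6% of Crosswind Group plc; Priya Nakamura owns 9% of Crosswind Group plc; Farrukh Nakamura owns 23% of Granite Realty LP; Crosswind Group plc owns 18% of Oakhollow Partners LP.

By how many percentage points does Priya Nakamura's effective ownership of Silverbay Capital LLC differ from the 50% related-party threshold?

By spousal attribution (R2), Priya Nakamura is treated as also owning Farrukh Nakamura's interest in Crosswind Group plc, giving 9% + 6% = 15%.
By spousal attribution (R2), Priya Nakamura is treated as owning Farrukh Nakamura's 23% interest in Granite Realty LP.
Chain via Crosswind Group plc → Oakhollow Partners LP (R3): 15% × 18% × 43% = 1.161% of Silverbay Capital LLC.
Chain via Granite Realty LP → Fairlane Textiles S.p.A. (R3): 23% × 76% × 37% = 6.4676% of Silverbay Capital LLC.
Aggregating (R1): 1.161% + 6.4676% = 7.6286%.
7.6286% falls short of the 50% threshold by 42.3714 percentage points.

42.3714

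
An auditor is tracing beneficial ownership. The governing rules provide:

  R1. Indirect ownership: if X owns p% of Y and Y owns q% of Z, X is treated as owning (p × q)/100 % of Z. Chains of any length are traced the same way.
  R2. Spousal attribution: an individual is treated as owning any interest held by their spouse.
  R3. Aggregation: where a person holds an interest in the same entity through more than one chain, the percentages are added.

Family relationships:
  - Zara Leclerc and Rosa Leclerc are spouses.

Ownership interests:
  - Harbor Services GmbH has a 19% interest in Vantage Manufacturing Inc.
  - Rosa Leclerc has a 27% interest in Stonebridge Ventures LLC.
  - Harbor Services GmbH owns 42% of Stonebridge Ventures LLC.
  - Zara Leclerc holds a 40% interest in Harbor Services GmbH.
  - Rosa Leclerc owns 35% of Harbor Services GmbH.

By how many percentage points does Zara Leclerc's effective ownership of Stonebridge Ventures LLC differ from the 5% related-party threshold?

By spousal attribution (R2), Zara Leclerc is treated as also owning Rosa Leclerc's interest in Harbor Services GmbH, giving 40% + 35% = 75%.
By spousal attribution (R2), Zara Leclerc is treated as owning Rosa Leclerc's 27% interest in Stonebridge Ventures LLC.
Chain via Harbor Services GmbH (R1): 75% × 42% = 31.5% of Stonebridge Ventures LLC.
Direct interest in Stonebridge Ventures LLC: 27%.
Aggregating (R3): 31.5% + 27% = 58.5%.
58.5% exceeds the 5% threshold by 53.5 percentage points.

53.5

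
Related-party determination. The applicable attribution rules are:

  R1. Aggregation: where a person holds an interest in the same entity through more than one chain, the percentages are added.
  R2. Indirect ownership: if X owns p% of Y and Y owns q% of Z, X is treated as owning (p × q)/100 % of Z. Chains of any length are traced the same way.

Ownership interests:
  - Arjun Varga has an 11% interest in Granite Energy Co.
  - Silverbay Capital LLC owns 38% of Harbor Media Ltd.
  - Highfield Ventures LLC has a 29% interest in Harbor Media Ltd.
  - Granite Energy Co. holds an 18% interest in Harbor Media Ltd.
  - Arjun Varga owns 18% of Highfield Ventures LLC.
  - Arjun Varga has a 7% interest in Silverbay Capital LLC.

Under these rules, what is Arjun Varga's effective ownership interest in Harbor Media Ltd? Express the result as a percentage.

9.86%

Chain via Highfield Ventures LLC (R2): 18% × 29% = 5.22% of Harbor Media Ltd.
Chain via Granite Energy Co. (R2): 11% × 18% = 1.98% of Harbor Media Ltd.
Chain via Silverbay Capital LLC (R2): 7% × 38% = 2.66% of Harbor Media Ltd.
Aggregating (R1): 5.22% + 1.98% + 2.66% = 9.86%.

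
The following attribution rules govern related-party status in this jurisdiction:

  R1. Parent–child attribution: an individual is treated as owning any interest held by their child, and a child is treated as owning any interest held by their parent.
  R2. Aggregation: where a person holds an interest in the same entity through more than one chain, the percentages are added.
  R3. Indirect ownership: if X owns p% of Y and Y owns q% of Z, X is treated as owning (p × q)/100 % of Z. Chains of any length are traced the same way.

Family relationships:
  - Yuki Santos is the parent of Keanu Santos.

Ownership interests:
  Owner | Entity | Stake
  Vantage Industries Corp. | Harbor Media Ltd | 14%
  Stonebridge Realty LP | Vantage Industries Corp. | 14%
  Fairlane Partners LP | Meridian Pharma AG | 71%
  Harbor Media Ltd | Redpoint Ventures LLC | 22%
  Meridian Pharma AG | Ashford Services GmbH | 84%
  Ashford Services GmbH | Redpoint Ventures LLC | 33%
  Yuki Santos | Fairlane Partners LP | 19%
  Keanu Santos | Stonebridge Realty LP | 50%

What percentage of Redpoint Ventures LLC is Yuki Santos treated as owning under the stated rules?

3.955028%

By parent–child attribution (R1), Yuki Santos is treated as owning Keanu Santos's 50% interest in Stonebridge Realty LP.
Chain via Fairlane Partners LP → Meridian Pharma AG → Ashford Services GmbH (R3): 19% × 71% × 84% × 33% = 3.739428% of Redpoint Ventures LLC.
Chain via Stonebridge Realty LP → Vantage Industries Corp. → Harbor Media Ltd (R3): 50% × 14% × 14% × 22% = 0.2156% of Redpoint Ventures LLC.
Aggregating (R2): 3.739428% + 0.2156% = 3.955028%.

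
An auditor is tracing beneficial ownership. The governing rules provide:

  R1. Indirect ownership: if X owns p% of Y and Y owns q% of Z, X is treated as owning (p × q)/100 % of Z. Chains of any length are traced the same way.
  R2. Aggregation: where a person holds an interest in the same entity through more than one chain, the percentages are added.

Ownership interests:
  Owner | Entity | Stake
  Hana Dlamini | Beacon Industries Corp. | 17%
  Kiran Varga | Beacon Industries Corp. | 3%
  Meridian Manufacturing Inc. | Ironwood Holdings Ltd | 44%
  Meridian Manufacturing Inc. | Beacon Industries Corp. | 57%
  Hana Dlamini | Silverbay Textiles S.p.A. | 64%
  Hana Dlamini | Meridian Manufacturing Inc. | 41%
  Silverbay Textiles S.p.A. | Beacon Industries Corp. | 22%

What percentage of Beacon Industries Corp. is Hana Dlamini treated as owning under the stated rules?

Chain via Meridian Manufacturing Inc. (R1): 41% × 57% = 23.37% of Beacon Industries Corp.
Chain via Silverbay Textiles S.p.A. (R1): 64% × 22% = 14.08% of Beacon Industries Corp.
Direct interest in Beacon Industries Corp: 17%.
Aggregating (R2): 23.37% + 14.08% + 17% = 54.45%.

54.45%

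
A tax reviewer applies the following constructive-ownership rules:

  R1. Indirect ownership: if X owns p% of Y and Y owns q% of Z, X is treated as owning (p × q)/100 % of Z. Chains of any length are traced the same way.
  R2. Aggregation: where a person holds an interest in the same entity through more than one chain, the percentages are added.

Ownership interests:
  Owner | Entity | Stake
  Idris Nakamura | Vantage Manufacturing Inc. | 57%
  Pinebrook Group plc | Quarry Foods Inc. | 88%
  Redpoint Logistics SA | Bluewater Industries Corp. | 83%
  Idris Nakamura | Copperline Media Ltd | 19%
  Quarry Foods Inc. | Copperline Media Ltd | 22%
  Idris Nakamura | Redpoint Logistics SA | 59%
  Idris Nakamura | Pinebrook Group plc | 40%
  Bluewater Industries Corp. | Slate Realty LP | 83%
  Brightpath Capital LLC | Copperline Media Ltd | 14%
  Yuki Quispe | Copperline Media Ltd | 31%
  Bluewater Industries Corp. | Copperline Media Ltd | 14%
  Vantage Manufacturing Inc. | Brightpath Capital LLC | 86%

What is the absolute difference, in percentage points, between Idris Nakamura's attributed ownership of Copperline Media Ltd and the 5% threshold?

35.4626

Chain via Vantage Manufacturing Inc. → Brightpath Capital LLC (R1): 57% × 86% × 14% = 6.8628% of Copperline Media Ltd.
Chain via Redpoint Logistics SA → Bluewater Industries Corp. (R1): 59% × 83% × 14% = 6.8558% of Copperline Media Ltd.
Chain via Pinebrook Group plc → Quarry Foods Inc. (R1): 40% × 88% × 22% = 7.744% of Copperline Media Ltd.
Direct interest in Copperline Media Ltd: 19%.
Aggregating (R2): 6.8628% + 6.8558% + 7.744% + 19% = 40.4626%.
40.4626% exceeds the 5% threshold by 35.4626 percentage points.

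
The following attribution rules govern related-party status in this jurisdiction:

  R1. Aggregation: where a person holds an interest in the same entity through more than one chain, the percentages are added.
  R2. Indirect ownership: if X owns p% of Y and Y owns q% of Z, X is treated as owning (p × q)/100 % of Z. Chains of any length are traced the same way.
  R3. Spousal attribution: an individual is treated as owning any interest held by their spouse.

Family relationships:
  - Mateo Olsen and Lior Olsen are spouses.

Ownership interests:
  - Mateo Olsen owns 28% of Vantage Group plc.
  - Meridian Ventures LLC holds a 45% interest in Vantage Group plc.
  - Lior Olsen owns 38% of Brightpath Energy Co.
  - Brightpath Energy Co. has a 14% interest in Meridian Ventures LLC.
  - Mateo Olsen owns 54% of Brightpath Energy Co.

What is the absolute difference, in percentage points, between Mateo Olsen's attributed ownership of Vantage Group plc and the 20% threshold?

13.796

By spousal attribution (R3), Mateo Olsen is treated as also owning Lior Olsen's interest in Brightpath Energy Co, giving 54% + 38% = 92%.
Chain via Brightpath Energy Co. → Meridian Ventures LLC (R2): 92% × 14% × 45% = 5.796% of Vantage Group plc.
Direct interest in Vantage Group plc: 28%.
Aggregating (R1): 5.796% + 28% = 33.796%.
33.796% exceeds the 20% threshold by 13.796 percentage points.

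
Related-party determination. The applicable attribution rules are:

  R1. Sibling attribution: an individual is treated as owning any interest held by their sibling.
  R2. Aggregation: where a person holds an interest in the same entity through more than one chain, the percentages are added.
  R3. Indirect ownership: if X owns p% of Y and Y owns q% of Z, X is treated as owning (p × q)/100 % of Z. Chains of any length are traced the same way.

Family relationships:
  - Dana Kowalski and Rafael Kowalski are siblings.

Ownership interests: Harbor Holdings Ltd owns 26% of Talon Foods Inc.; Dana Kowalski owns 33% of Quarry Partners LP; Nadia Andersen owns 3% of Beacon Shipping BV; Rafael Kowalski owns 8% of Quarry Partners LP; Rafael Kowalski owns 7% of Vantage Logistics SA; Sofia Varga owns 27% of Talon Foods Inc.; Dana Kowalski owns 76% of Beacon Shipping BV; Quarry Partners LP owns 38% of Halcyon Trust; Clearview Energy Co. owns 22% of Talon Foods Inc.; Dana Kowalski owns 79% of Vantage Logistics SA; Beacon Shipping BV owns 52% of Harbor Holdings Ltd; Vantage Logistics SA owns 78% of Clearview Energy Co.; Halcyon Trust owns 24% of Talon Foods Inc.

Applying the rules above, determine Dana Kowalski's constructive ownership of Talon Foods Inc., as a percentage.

28.772%

By sibling attribution (R1), Dana Kowalski is treated as also owning Rafael Kowalski's interest in Vantage Logistics SA, giving 79% + 7% = 86%.
By sibling attribution (R1), Dana Kowalski is treated as also owning Rafael Kowalski's interest in Quarry Partners LP, giving 33% + 8% = 41%.
Chain via Vantage Logistics SA → Clearview Energy Co. (R3): 86% × 78% × 22% = 14.7576% of Talon Foods Inc.
Chain via Quarry Partners LP → Halcyon Trust (R3): 41% × 38% × 24% = 3.7392% of Talon Foods Inc.
Chain via Beacon Shipping BV → Harbor Holdings Ltd (R3): 76% × 52% × 26% = 10.2752% of Talon Foods Inc.
Aggregating (R2): 14.7576% + 3.7392% + 10.2752% = 28.772%.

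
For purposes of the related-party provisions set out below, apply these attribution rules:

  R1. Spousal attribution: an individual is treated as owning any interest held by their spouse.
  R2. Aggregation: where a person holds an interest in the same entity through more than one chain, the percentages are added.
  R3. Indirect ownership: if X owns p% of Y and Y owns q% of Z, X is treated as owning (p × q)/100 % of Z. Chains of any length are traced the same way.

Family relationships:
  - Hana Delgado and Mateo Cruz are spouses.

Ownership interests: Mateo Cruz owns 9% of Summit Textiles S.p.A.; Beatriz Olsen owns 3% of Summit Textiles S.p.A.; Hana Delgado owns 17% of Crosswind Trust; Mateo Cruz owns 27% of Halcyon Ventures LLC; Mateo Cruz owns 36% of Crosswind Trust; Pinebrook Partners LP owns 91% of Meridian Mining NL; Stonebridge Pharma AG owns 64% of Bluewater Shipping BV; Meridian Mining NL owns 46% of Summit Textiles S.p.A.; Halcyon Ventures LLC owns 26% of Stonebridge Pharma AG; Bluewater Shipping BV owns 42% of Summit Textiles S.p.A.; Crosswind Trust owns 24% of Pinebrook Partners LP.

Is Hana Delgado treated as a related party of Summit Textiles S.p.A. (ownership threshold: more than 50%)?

By spousal attribution (R1), Hana Delgado is treated as also owning Mateo Cruz's interest in Crosswind Trust, giving 17% + 36% = 53%.
By spousal attribution (R1), Hana Delgado is treated as owning Mateo Cruz's 27% interest in Halcyon Ventures LLC.
By spousal attribution (R1), Hana Delgado is treated as owning Mateo Cruz's 9% interest in Summit Textiles S.p.A.
Chain via Crosswind Trust → Pinebrook Partners LP → Meridian Mining NL (R3): 53% × 24% × 91% × 46% = 5.324592% of Summit Textiles S.p.A.
Chain via Halcyon Ventures LLC → Stonebridge Pharma AG → Bluewater Shipping BV (R3): 27% × 26% × 64% × 42% = 1.886976% of Summit Textiles S.p.A.
Direct interest in Summit Textiles S.p.A: 9%.
Aggregating (R2): 5.324592% + 1.886976% + 9% = 16.211568%.
16.211568% does not exceed the 50% threshold, so Hana is not a related party to Summit Textiles S.p.A.

No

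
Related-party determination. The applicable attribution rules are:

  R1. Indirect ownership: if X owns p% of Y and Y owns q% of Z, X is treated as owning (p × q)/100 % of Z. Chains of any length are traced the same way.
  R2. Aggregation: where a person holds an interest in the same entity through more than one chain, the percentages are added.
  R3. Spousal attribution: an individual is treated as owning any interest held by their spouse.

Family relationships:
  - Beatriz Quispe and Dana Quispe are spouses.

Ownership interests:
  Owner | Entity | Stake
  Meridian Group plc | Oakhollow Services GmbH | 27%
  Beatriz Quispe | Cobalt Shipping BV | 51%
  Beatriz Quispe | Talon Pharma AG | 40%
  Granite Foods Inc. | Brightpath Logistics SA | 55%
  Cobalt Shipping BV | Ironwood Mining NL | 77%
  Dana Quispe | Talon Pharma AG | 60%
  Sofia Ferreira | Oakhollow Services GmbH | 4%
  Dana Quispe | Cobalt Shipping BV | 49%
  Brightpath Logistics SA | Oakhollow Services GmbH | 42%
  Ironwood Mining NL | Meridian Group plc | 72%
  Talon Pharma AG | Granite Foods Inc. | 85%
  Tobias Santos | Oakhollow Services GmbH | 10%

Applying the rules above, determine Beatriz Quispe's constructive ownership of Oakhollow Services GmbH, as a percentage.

34.6038%

By spousal attribution (R3), Beatriz Quispe is treated as also owning Dana Quispe's interest in Cobalt Shipping BV, giving 51% + 49% = 100%.
By spousal attribution (R3), Beatriz Quispe is treated as also owning Dana Quispe's interest in Talon Pharma AG, giving 40% + 60% = 100%.
Chain via Cobalt Shipping BV → Ironwood Mining NL → Meridian Group plc (R1): 100% × 77% × 72% × 27% = 14.9688% of Oakhollow Services GmbH.
Chain via Talon Pharma AG → Granite Foods Inc. → Brightpath Logistics SA (R1): 100% × 85% × 55% × 42% = 19.635% of Oakhollow Services GmbH.
Aggregating (R2): 14.9688% + 19.635% = 34.6038%.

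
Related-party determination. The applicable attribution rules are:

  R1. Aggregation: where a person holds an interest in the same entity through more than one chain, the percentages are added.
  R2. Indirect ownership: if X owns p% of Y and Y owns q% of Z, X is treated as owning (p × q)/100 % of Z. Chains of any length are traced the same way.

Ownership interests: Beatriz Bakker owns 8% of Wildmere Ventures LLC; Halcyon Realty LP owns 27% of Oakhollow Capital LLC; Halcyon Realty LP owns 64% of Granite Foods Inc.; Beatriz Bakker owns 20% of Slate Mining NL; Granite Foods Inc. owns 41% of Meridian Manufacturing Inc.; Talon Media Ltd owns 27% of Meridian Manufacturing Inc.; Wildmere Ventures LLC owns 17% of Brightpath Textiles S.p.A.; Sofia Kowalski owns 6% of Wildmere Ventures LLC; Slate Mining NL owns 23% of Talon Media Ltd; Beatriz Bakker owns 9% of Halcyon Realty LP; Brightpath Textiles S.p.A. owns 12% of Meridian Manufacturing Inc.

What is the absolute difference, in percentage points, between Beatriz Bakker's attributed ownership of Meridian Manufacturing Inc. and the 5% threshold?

Chain via Slate Mining NL → Talon Media Ltd (R2): 20% × 23% × 27% = 1.242% of Meridian Manufacturing Inc.
Chain via Halcyon Realty LP → Granite Foods Inc. (R2): 9% × 64% × 41% = 2.3616% of Meridian Manufacturing Inc.
Chain via Wildmere Ventures LLC → Brightpath Textiles S.p.A. (R2): 8% × 17% × 12% = 0.1632% of Meridian Manufacturing Inc.
Aggregating (R1): 1.242% + 2.3616% + 0.1632% = 3.7668%.
3.7668% falls short of the 5% threshold by 1.2332 percentage points.

1.2332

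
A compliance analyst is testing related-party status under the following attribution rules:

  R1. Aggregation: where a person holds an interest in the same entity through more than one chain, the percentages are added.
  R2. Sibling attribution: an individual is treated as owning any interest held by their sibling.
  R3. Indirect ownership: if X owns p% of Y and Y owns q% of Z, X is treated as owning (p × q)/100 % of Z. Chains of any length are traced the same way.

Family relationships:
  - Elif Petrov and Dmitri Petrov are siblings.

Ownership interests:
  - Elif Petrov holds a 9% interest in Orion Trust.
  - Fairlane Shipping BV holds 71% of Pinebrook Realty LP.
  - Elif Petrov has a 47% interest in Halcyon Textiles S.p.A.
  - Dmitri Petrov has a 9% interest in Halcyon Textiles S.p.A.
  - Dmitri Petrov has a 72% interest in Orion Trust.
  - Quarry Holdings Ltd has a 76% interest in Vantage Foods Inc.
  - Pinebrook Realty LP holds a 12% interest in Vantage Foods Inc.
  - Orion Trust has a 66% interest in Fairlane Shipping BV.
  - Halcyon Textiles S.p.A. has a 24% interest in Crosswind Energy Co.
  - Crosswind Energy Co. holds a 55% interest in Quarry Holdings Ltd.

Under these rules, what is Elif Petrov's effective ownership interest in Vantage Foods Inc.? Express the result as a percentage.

By sibling attribution (R2), Elif Petrov is treated as also owning Dmitri Petrov's interest in Orion Trust, giving 9% + 72% = 81%.
By sibling attribution (R2), Elif Petrov is treated as also owning Dmitri Petrov's interest in Halcyon Textiles S.p.A, giving 47% + 9% = 56%.
Chain via Orion Trust → Fairlane Shipping BV → Pinebrook Realty LP (R3): 81% × 66% × 71% × 12% = 4.554792% of Vantage Foods Inc.
Chain via Halcyon Textiles S.p.A. → Crosswind Energy Co. → Quarry Holdings Ltd (R3): 56% × 24% × 55% × 76% = 5.61792% of Vantage Foods Inc.
Aggregating (R1): 4.554792% + 5.61792% = 10.172712%.

10.172712%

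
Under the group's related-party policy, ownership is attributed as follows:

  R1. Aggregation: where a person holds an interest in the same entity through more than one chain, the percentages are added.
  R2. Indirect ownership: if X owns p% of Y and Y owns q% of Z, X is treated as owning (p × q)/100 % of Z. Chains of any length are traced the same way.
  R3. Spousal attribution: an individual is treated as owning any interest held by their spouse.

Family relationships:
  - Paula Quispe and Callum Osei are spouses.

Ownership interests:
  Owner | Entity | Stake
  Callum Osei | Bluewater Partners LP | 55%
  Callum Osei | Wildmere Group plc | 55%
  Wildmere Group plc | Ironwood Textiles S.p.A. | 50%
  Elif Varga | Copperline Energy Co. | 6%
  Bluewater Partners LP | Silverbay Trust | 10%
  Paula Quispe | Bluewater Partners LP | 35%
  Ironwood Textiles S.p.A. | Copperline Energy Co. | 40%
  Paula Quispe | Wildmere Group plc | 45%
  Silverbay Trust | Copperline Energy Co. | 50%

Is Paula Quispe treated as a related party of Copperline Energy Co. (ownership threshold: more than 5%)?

By spousal attribution (R3), Paula Quispe is treated as also owning Callum Osei's interest in Wildmere Group plc, giving 45% + 55% = 100%.
By spousal attribution (R3), Paula Quispe is treated as also owning Callum Osei's interest in Bluewater Partners LP, giving 35% + 55% = 90%.
Chain via Wildmere Group plc → Ironwood Textiles S.p.A. (R2): 100% × 50% × 40% = 20% of Copperline Energy Co.
Chain via Bluewater Partners LP → Silverbay Trust (R2): 90% × 10% × 50% = 4.5% of Copperline Energy Co.
Aggregating (R1): 20% + 4.5% = 24.5%.
24.5% exceeds the 5% threshold, so Paula is a related party to Copperline Energy Co.

Yes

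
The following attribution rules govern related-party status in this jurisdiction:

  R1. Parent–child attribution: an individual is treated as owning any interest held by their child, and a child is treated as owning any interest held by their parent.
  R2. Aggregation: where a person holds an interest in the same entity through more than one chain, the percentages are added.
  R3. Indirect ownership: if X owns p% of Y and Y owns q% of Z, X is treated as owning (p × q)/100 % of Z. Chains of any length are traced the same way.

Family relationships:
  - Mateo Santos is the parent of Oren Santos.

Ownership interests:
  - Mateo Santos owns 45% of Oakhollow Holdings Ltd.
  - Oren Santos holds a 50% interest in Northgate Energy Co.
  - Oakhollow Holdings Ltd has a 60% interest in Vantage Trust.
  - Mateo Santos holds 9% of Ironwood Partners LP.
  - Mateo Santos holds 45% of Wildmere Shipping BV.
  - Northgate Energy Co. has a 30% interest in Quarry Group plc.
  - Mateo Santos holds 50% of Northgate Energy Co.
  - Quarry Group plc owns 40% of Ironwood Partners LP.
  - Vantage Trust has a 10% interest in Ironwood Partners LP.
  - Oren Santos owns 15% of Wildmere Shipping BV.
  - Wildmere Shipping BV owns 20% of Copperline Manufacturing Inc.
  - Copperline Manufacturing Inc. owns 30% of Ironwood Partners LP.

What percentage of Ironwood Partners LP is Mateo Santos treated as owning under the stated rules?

By parent–child attribution (R1), Mateo Santos is treated as also owning Oren Santos's interest in Northgate Energy Co, giving 50% + 50% = 100%.
By parent–child attribution (R1), Mateo Santos is treated as also owning Oren Santos's interest in Wildmere Shipping BV, giving 45% + 15% = 60%.
Chain via Oakhollow Holdings Ltd → Vantage Trust (R3): 45% × 60% × 10% = 2.7% of Ironwood Partners LP.
Chain via Northgate Energy Co. → Quarry Group plc (R3): 100% × 30% × 40% = 12% of Ironwood Partners LP.
Chain via Wildmere Shipping BV → Copperline Manufacturing Inc. (R3): 60% × 20% × 30% = 3.6% of Ironwood Partners LP.
Direct interest in Ironwood Partners LP: 9%.
Aggregating (R2): 2.7% + 12% + 3.6% + 9% = 27.3%.

27.3%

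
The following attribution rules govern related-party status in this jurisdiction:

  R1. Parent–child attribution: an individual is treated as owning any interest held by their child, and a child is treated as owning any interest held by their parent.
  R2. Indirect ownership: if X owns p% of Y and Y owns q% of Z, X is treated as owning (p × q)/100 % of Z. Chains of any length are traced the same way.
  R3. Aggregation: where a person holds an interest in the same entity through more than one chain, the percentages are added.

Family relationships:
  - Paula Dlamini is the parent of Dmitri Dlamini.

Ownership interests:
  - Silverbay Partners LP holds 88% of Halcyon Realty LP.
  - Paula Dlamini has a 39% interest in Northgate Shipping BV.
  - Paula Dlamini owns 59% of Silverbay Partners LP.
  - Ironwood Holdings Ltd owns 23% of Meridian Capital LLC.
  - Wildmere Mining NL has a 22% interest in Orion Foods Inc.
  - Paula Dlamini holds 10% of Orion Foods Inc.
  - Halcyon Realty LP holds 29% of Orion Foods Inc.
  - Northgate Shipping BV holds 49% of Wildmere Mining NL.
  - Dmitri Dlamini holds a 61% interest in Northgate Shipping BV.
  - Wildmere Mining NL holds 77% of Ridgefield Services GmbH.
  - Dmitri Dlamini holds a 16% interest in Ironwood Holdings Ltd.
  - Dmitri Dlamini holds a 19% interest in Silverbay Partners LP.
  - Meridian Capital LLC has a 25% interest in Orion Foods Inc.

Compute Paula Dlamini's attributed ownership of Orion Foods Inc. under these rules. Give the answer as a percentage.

41.6056%

By parent–child attribution (R1), Paula Dlamini is treated as also owning Dmitri Dlamini's interest in Silverbay Partners LP, giving 59% + 19% = 78%.
By parent–child attribution (R1), Paula Dlamini is treated as also owning Dmitri Dlamini's interest in Northgate Shipping BV, giving 39% + 61% = 100%.
By parent–child attribution (R1), Paula Dlamini is treated as owning Dmitri Dlamini's 16% interest in Ironwood Holdings Ltd.
Chain via Silverbay Partners LP → Halcyon Realty LP (R2): 78% × 88% × 29% = 19.9056% of Orion Foods Inc.
Chain via Northgate Shipping BV → Wildmere Mining NL (R2): 100% × 49% × 22% = 10.78% of Orion Foods Inc.
Direct interest in Orion Foods Inc: 10%.
Chain via Ironwood Holdings Ltd → Meridian Capital LLC (R2): 16% × 23% × 25% = 0.92% of Orion Foods Inc.
Aggregating (R3): 19.9056% + 10.78% + 10% + 0.92% = 41.6056%.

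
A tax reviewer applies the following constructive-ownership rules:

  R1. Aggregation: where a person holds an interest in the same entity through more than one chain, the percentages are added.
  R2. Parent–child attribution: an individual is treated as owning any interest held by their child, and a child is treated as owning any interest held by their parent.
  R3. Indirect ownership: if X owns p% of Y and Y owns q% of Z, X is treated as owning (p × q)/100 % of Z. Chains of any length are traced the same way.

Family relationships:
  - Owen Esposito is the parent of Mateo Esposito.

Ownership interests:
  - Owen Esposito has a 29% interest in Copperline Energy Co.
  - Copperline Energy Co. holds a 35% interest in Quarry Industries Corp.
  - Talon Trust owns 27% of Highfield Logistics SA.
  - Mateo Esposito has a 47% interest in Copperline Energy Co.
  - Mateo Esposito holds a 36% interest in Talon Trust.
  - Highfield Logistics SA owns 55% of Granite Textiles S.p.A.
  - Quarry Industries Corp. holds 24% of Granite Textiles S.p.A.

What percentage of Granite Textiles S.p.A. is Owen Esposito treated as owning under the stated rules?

11.73%

By parent–child attribution (R2), Owen Esposito is treated as also owning Mateo Esposito's interest in Copperline Energy Co, giving 29% + 47% = 76%.
By parent–child attribution (R2), Owen Esposito is treated as owning Mateo Esposito's 36% interest in Talon Trust.
Chain via Copperline Energy Co. → Quarry Industries Corp. (R3): 76% × 35% × 24% = 6.384% of Granite Textiles S.p.A.
Chain via Talon Trust → Highfield Logistics SA (R3): 36% × 27% × 55% = 5.346% of Granite Textiles S.p.A.
Aggregating (R1): 6.384% + 5.346% = 11.73%.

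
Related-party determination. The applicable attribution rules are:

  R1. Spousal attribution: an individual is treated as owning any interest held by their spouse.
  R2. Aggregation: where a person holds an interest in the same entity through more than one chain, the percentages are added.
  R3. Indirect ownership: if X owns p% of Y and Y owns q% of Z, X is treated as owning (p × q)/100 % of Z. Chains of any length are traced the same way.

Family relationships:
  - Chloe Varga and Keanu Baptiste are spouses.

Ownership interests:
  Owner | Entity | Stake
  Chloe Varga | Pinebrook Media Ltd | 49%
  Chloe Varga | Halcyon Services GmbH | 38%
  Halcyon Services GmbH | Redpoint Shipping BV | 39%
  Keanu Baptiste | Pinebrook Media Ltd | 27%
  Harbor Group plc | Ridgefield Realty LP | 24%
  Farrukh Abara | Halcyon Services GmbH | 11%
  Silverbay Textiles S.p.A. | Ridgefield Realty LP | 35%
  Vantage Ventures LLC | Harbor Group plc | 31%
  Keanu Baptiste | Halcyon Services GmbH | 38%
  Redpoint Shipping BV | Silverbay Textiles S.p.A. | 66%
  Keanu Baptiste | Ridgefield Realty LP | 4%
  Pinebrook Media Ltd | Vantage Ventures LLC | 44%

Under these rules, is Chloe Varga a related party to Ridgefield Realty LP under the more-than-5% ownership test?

By spousal attribution (R1), Chloe Varga is treated as also owning Keanu Baptiste's interest in Pinebrook Media Ltd, giving 49% + 27% = 76%.
By spousal attribution (R1), Chloe Varga is treated as also owning Keanu Baptiste's interest in Halcyon Services GmbH, giving 38% + 38% = 76%.
By spousal attribution (R1), Chloe Varga is treated as owning Keanu Baptiste's 4% interest in Ridgefield Realty LP.
Chain via Pinebrook Media Ltd → Vantage Ventures LLC → Harbor Group plc (R3): 76% × 44% × 31% × 24% = 2.487936% of Ridgefield Realty LP.
Chain via Halcyon Services GmbH → Redpoint Shipping BV → Silverbay Textiles S.p.A. (R3): 76% × 39% × 66% × 35% = 6.84684% of Ridgefield Realty LP.
Direct interest in Ridgefield Realty LP: 4%.
Aggregating (R2): 2.487936% + 6.84684% + 4% = 13.334776%.
13.334776% exceeds the 5% threshold, so Chloe is a related party to Ridgefield Realty LP.

Yes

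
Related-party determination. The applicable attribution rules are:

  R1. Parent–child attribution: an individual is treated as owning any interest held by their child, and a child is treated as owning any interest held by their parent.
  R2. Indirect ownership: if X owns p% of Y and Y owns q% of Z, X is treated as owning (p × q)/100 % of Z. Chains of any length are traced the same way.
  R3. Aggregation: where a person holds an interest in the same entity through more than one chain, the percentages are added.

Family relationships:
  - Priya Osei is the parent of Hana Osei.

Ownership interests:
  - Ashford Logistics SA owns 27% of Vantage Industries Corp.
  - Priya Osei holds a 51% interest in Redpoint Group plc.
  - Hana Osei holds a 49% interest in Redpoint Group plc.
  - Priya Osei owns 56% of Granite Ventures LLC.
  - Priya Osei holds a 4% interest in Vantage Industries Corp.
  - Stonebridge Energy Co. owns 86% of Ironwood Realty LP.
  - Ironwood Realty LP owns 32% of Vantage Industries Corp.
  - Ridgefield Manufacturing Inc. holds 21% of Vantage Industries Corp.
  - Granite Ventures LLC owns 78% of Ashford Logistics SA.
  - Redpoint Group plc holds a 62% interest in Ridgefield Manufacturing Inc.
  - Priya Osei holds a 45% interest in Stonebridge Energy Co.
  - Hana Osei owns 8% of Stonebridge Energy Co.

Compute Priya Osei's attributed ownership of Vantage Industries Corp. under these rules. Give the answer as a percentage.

By parent–child attribution (R1), Priya Osei is treated as also owning Hana Osei's interest in Stonebridge Energy Co, giving 45% + 8% = 53%.
By parent–child attribution (R1), Priya Osei is treated as also owning Hana Osei's interest in Redpoint Group plc, giving 51% + 49% = 100%.
Chain via Stonebridge Energy Co. → Ironwood Realty LP (R2): 53% × 86% × 32% = 14.5856% of Vantage Industries Corp.
Chain via Granite Ventures LLC → Ashford Logistics SA (R2): 56% × 78% × 27% = 11.7936% of Vantage Industries Corp.
Chain via Redpoint Group plc → Ridgefield Manufacturing Inc. (R2): 100% × 62% × 21% = 13.02% of Vantage Industries Corp.
Direct interest in Vantage Industries Corp: 4%.
Aggregating (R3): 14.5856% + 11.7936% + 13.02% + 4% = 43.3992%.

43.3992%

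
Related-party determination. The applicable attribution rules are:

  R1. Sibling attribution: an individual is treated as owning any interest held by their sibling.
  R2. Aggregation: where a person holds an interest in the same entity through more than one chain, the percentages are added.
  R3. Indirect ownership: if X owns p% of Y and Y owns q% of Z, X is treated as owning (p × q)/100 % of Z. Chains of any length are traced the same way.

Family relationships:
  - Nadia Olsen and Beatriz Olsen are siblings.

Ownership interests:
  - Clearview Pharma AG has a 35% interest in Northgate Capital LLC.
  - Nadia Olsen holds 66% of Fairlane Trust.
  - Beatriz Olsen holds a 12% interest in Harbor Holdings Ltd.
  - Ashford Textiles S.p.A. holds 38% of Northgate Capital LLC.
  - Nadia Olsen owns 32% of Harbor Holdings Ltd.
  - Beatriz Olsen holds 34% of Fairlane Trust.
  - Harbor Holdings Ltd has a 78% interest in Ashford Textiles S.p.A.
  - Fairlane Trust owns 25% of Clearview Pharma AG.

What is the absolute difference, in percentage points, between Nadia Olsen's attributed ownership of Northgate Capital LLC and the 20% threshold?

By sibling attribution (R1), Nadia Olsen is treated as also owning Beatriz Olsen's interest in Harbor Holdings Ltd, giving 32% + 12% = 44%.
By sibling attribution (R1), Nadia Olsen is treated as also owning Beatriz Olsen's interest in Fairlane Trust, giving 66% + 34% = 100%.
Chain via Harbor Holdings Ltd → Ashford Textiles S.p.A. (R3): 44% × 78% × 38% = 13.0416% of Northgate Capital LLC.
Chain via Fairlane Trust → Clearview Pharma AG (R3): 100% × 25% × 35% = 8.75% of Northgate Capital LLC.
Aggregating (R2): 13.0416% + 8.75% = 21.7916%.
21.7916% exceeds the 20% threshold by 1.7916 percentage points.

1.7916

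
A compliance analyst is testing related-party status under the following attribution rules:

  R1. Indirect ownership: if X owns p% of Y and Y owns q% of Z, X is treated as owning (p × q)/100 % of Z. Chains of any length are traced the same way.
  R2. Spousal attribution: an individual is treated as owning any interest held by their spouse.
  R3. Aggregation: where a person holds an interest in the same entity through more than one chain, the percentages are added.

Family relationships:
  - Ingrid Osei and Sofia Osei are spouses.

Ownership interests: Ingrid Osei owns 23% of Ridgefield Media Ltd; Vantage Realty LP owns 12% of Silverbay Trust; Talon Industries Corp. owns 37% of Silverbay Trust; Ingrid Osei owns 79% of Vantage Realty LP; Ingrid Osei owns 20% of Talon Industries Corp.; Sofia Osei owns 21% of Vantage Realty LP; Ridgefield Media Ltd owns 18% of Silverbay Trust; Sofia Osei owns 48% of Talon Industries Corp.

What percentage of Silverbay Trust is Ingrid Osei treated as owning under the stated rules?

41.3%

By spousal attribution (R2), Ingrid Osei is treated as also owning Sofia Osei's interest in Talon Industries Corp, giving 20% + 48% = 68%.
By spousal attribution (R2), Ingrid Osei is treated as also owning Sofia Osei's interest in Vantage Realty LP, giving 79% + 21% = 100%.
Chain via Ridgefield Media Ltd (R1): 23% × 18% = 4.14% of Silverbay Trust.
Chain via Talon Industries Corp. (R1): 68% × 37% = 25.16% of Silverbay Trust.
Chain via Vantage Realty LP (R1): 100% × 12% = 12% of Silverbay Trust.
Aggregating (R3): 4.14% + 25.16% + 12% = 41.3%.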